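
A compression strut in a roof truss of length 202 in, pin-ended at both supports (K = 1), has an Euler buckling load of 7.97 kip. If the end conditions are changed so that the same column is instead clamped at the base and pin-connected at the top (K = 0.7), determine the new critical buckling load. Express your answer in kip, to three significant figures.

P_cr ∝ 1/K², so P_cr,new = P_cr,old × (K_old/K_new)² = 7.97 × (1/0.7)²
= 7.97 × 2.041 = 16.3 kip

P_cr ≈ 16.3 kip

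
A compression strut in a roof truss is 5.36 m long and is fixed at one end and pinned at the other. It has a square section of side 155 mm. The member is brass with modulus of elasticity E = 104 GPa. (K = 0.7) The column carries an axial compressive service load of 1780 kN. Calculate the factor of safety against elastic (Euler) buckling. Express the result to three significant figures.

I = a⁴/12 = 155⁴/12 = 4.810×10^7 mm⁴
I = 4.810×10^7 mm⁴ = 4.810×10^-5 m⁴
Effective length L_e = K·L = 0.7 × 5.36 = 3.752 m
P_cr = π²EI / L_e² = π² × 104×10⁹ × 4.810×10^-5 / 3.752² = 3.507×10^6 N
Factor of safety n = P_cr / P = 3507.1 / 1780 = 1.97

n ≈ 1.97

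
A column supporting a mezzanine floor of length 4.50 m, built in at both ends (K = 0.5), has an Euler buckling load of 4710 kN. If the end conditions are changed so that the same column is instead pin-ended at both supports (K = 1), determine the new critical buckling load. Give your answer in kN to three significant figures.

P_cr ≈ 1180 kN

P_cr ∝ 1/K², so P_cr,new = P_cr,old × (K_old/K_new)² = 4710 × (0.5/1)²
= 4710 × 0.2500 = 1180 kN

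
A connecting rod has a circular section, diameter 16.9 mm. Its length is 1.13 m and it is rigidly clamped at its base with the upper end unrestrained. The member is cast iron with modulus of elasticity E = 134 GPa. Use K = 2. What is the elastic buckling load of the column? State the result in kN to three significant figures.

I = πd⁴/64 = π×16.9⁴/64 = 4.004×10^3 mm⁴
I = 4.004×10^3 mm⁴ = 4.004×10^-9 m⁴
Effective length L_e = K·L = 2 × 1.13 = 2.260 m
P_cr = π²EI / L_e² = π² × 134×10⁹ × 4.004×10^-9 / 2.260² = 1.037×10^3 N

P_cr ≈ 1.04 kN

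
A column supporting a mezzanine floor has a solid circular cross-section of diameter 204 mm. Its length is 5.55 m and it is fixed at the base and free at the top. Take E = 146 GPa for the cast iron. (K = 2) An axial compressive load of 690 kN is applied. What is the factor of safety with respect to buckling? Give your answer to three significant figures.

n ≈ 1.44

I = πd⁴/64 = π×204⁴/64 = 8.501×10^7 mm⁴
I = 8.501×10^7 mm⁴ = 8.501×10^-5 m⁴
Effective length L_e = K·L = 2 × 5.55 = 11.10 m
P_cr = π²EI / L_e² = π² × 146×10⁹ × 8.501×10^-5 / 11.10² = 9.943×10^5 N
Factor of safety n = P_cr / P = 994.25 / 690 = 1.44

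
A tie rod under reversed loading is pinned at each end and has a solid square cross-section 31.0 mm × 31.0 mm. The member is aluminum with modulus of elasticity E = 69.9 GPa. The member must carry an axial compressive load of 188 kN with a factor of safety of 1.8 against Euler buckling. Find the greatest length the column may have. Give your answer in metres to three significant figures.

I = a⁴/12 = 31.0⁴/12 = 7.696×10^4 mm⁴
I = 7.696×10^-8 m⁴
Required critical load P_cr = n·P = 1.8 × 188 = 338.4 kN = 3.384×10^5 N
From P_cr = π²EI/(K·L)²:  L = (1/K)·√(π²EI/P_cr) = (1/1)·√(π²×6.99×10^10×7.696×10^-8/3.384×10^5)
L = 0.396 m

L_max ≈ 0.396 m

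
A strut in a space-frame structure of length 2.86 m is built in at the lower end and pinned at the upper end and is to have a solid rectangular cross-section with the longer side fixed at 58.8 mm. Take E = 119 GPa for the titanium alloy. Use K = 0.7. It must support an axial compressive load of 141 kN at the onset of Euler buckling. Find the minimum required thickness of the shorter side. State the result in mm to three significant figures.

b ≈ 46.1 mm

L_e = K·L = 0.7 × 2.86 = 2.002 m
Required I = P_cr·L_e²/(π²E) = 1.410×10^5 × 2.002² / (π² × 1.19×10^11) = 4.812×10^-7 m⁴
I_req = 4.812×10^5 mm⁴
Rectangle, weak axis: I_min = h·b³/12 with h = 58.8 mm fixed  ⇒  b = (12I/h)^(1/3) = 46.1 mm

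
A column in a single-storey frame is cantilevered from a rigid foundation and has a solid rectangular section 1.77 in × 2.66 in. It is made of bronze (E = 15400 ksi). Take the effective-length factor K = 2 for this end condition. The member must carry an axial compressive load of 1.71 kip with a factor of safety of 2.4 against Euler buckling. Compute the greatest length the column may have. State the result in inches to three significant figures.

L_max ≈ 107 in

Buckling occurs about the weak axis: I_min = h·b³/12 with b = 1.77 in (the shorter side).
I_min = 2.66×1.77³/12 = 1.229 in⁴
Required critical load P_cr = n·P = 2.4 × 1.71 = 4.104 kip = 4.104×10^3 lb
From P_cr = π²EI/(K·L)²:  L = (1/K)·√(π²EI/P_cr) = (1/2)·√(π²×1.54×10^7×1.229/4.104×10^3)
L = 107 in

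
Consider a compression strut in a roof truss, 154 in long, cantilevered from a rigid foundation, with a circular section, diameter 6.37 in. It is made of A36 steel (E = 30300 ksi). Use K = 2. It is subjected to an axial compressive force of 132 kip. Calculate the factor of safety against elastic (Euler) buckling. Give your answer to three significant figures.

I = πd⁴/64 = π×6.37⁴/64 = 80.82 in⁴
Effective length L_e = K·L = 2 × 154 = 308.0 in
P_cr = π²EI / L_e² = π² × 30300×10³ × 80.82 / 308.0² = 2.548×10^5 lb
Factor of safety n = P_cr / P = 254.78 / 132 = 1.93

n ≈ 1.93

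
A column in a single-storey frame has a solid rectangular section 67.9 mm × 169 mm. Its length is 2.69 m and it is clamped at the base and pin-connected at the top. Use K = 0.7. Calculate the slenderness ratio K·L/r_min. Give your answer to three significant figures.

For a rectangle r_min = b/√12 = 67.9/√12 = 19.60 mm
L_e = K·L = 0.7 × 2.69 m = 1.883 m = 1883.0 mm
λ = L_e / r_min = 1883.0 / 19.60 = 96.1

λ ≈ 96.1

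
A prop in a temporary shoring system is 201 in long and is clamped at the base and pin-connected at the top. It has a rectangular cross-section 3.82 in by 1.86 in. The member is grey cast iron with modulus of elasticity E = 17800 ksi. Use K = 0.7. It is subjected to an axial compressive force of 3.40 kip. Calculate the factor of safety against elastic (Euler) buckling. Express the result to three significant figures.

n ≈ 5.35

Buckling occurs about the weak axis: I_min = h·b³/12 with b = 1.86 in (the shorter side).
I_min = 3.82×1.86³/12 = 2.048 in⁴
Effective length L_e = K·L = 0.7 × 201 = 140.7 in
P_cr = π²EI / L_e² = π² × 17800×10³ × 2.048 / 140.7² = 1.818×10^4 lb
Factor of safety n = P_cr / P = 18.178 / 3.40 = 5.35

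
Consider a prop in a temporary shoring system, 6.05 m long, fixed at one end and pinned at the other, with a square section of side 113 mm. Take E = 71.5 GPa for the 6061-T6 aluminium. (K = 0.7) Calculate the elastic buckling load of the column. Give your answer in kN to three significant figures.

I = a⁴/12 = 113⁴/12 = 1.359×10^7 mm⁴
I = 1.359×10^7 mm⁴ = 1.359×10^-5 m⁴
Effective length L_e = K·L = 0.7 × 6.05 = 4.235 m
P_cr = π²EI / L_e² = π² × 71.5×10⁹ × 1.359×10^-5 / 4.235² = 5.346×10^5 N

P_cr ≈ 535 kN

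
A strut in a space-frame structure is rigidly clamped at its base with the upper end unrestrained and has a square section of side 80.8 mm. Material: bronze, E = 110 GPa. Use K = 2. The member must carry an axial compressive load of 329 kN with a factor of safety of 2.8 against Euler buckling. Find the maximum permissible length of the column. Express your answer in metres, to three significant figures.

L_max ≈ 1.02 m

I = a⁴/12 = 80.8⁴/12 = 3.552×10^6 mm⁴
I = 3.552×10^-6 m⁴
Required critical load P_cr = n·P = 2.8 × 329 = 921.2 kN = 9.212×10^5 N
From P_cr = π²EI/(K·L)²:  L = (1/K)·√(π²EI/P_cr) = (1/2)·√(π²×1.10×10^11×3.552×10^-6/9.212×10^5)
L = 1.02 m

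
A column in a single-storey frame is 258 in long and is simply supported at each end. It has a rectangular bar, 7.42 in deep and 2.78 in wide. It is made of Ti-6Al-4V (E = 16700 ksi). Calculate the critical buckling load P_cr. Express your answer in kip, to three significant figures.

P_cr ≈ 32.9 kip

Buckling occurs about the weak axis: I_min = h·b³/12 with b = 2.78 in (the shorter side).
I_min = 7.42×2.78³/12 = 13.28 in⁴
Effective length L_e = K·L = 1 × 258 = 258.0 in
P_cr = π²EI / L_e² = π² × 16700×10³ × 13.28 / 258.0² = 3.290×10^4 lb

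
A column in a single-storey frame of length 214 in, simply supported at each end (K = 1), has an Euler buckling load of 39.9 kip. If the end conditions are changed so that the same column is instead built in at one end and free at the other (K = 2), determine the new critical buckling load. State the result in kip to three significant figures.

P_cr ∝ 1/K², so P_cr,new = P_cr,old × (K_old/K_new)² = 39.9 × (1/2)²
= 39.9 × 0.2500 = 9.98 kip

P_cr ≈ 9.98 kip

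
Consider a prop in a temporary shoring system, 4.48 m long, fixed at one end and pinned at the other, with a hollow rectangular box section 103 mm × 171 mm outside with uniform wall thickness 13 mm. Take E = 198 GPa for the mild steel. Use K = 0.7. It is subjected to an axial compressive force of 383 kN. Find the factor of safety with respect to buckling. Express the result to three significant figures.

n ≈ 5.22

Inner dimensions: h_i = 171 − 2×13 = 145.0 mm, b_i = 103 − 2×13 = 77.00 mm
Weak-axis I_min = (h_o·b_o³ − h_i·b_i³)/12 with b_o = 103, b_i = 77.00 mm (shorter outer/inner sides).
I_min = (171×103³ − 145.0×77.00³)/12 = 1.005×10^7 mm⁴
I = 1.005×10^7 mm⁴ = 1.005×10^-5 m⁴
Effective length L_e = K·L = 0.7 × 4.48 = 3.136 m
P_cr = π²EI / L_e² = π² × 198×10⁹ × 1.005×10^-5 / 3.136² = 1.998×10^6 N
Factor of safety n = P_cr / P = 1998.0 / 383 = 5.22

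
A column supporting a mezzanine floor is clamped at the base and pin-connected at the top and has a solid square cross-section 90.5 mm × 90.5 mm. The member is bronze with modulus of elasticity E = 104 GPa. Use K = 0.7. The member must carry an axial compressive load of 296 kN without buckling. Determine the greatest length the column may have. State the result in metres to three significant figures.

I = a⁴/12 = 90.5⁴/12 = 5.590×10^6 mm⁴
I = 5.590×10^-6 m⁴
At the buckling limit P_cr = P = 2.960×10^5 N
From P_cr = π²EI/(K·L)²:  L = (1/K)·√(π²EI/P_cr) = (1/0.7)·√(π²×1.04×10^11×5.590×10^-6/2.960×10^5)
L = 6.29 m

L_max ≈ 6.29 m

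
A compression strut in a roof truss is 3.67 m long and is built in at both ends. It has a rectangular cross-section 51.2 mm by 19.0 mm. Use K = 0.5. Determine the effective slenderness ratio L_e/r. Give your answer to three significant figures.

For a rectangle r_min = b/√12 = 19.0/√12 = 5.485 mm
L_e = K·L = 0.5 × 3.67 m = 1.835 m = 1835.0 mm
λ = L_e / r_min = 1835.0 / 5.485 = 335

λ ≈ 335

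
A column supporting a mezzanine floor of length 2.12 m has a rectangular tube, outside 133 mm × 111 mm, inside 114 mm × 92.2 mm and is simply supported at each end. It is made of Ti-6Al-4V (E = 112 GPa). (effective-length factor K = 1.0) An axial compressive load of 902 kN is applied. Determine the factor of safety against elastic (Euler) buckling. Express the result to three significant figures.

n ≈ 2.10

Weak-axis I_min = (h_o·b_o³ − h_i·b_i³)/12 with b_o = 111, b_i = 92.20 mm (shorter outer/inner sides).
I_min = (133×111³ − 114.0×92.20³)/12 = 7.712×10^6 mm⁴
I = 7.712×10^6 mm⁴ = 7.712×10^-6 m⁴
Effective length L_e = K·L = 1 × 2.12 = 2.120 m
P_cr = π²EI / L_e² = π² × 112×10⁹ × 7.712×10^-6 / 2.120² = 1.897×10^6 N
Factor of safety n = P_cr / P = 1896.8 / 902 = 2.10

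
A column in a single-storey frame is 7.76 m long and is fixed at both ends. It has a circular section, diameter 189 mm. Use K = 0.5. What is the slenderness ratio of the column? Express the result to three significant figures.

λ ≈ 82.1

I = πd⁴/64 = π×189⁴/64 = 6.264×10^7 mm⁴
A = 2.806×10^4 mm²;  r_min = √(I/A) = √(6.264×10^7/2.806×10^4) = 47.25 mm
L_e = K·L = 0.5 × 7.76 m = 3.880 m = 3880.0 mm
λ = L_e / r_min = 3880.0 / 47.25 = 82.1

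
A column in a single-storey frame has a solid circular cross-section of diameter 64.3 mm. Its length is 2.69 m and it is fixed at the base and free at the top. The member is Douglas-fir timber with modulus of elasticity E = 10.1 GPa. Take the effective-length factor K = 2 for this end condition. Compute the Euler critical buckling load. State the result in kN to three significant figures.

P_cr ≈ 2.89 kN

I = πd⁴/64 = π×64.3⁴/64 = 8.391×10^5 mm⁴
I = 8.391×10^5 mm⁴ = 8.391×10^-7 m⁴
Effective length L_e = K·L = 2 × 2.69 = 5.380 m
P_cr = π²EI / L_e² = π² × 10.1×10⁹ × 8.391×10^-7 / 5.380² = 2.890×10^3 N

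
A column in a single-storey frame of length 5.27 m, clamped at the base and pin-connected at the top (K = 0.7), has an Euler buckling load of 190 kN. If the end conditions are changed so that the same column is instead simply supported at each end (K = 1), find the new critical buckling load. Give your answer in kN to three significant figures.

P_cr ∝ 1/K², so P_cr,new = P_cr,old × (K_old/K_new)² = 190 × (0.7/1)²
= 190 × 0.4900 = 93.1 kN

P_cr ≈ 93.1 kN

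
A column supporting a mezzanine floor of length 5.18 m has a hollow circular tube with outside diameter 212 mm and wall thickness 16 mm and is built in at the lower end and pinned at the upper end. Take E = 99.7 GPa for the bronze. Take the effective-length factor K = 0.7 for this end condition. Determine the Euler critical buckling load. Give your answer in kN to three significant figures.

Inner diameter d_i = 212 − 2×16 = 180.0 mm
I = π(d_o⁴ − d_i⁴)/64 = π(212⁴ − 180.0⁴)/64 = 4.762×10^7 mm⁴
I = 4.762×10^7 mm⁴ = 4.762×10^-5 m⁴
Effective length L_e = K·L = 0.7 × 5.18 = 3.626 m
P_cr = π²EI / L_e² = π² × 99.7×10⁹ × 4.762×10^-5 / 3.626² = 3.564×10^6 N

P_cr ≈ 3560 kN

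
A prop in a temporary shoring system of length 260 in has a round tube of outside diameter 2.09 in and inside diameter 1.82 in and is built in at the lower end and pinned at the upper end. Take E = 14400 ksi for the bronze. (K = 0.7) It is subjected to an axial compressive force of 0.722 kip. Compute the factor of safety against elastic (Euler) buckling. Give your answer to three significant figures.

n ≈ 2.37

d_o = 2.09 in, d_i = 1.82 in
I = π(d_o⁴ − d_i⁴)/64 = π(2.09⁴ − 1.820⁴)/64 = 0.3980 in⁴
Effective length L_e = K·L = 0.7 × 260 = 182.0 in
P_cr = π²EI / L_e² = π² × 14400×10³ × 0.3980 / 182.0² = 1.708×10^3 lb
Factor of safety n = P_cr / P = 1.7077 / 0.722 = 2.37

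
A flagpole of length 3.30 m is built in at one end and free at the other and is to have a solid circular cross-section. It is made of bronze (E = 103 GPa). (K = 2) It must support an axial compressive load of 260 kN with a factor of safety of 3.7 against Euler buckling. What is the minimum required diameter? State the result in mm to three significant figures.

Required P_cr = n·P = 3.7 × 260 = 962.0 kN
L_e = K·L = 2 × 3.30 = 6.600 m
Required I = P_cr·L_e²/(π²E) = 9.620×10^5 × 6.600² / (π² × 1.03×10^11) = 4.122×10^-5 m⁴
I_req = 4.122×10^7 mm⁴
Solid circle: I = πd⁴/64  ⇒  d = (64I/π)^(1/4) = (64×4.122×10^7/π)^(1/4) = 170 mm

d ≈ 170 mm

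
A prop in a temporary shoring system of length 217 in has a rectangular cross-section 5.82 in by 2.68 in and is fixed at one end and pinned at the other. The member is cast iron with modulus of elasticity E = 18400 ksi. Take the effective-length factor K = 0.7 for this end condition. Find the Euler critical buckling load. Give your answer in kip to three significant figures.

P_cr ≈ 73.5 kip

Buckling occurs about the weak axis: I_min = h·b³/12 with b = 2.68 in (the shorter side).
I_min = 5.82×2.68³/12 = 9.336 in⁴
Effective length L_e = K·L = 0.7 × 217 = 151.9 in
P_cr = π²EI / L_e² = π² × 18400×10³ × 9.336 / 151.9² = 7.348×10^4 lb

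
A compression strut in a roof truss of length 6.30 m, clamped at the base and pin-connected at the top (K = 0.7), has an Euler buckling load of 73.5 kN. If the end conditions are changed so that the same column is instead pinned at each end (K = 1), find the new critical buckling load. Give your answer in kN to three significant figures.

P_cr ≈ 36.0 kN

P_cr ∝ 1/K², so P_cr,new = P_cr,old × (K_old/K_new)² = 73.5 × (0.7/1)²
= 73.5 × 0.4900 = 36.0 kN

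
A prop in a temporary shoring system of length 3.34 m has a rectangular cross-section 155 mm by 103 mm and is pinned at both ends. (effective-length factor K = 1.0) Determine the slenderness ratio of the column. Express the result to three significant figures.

λ ≈ 112

Buckling occurs about the weak axis: I_min = h·b³/12 with b = 103 mm (the shorter side).
I_min = 155×103³/12 = 1.411×10^7 mm⁴
A = 1.597×10^4 mm²;  r_min = √(I/A) = √(1.411×10^7/1.597×10^4) = 29.73 mm
L_e = K·L = 1 × 3.34 m = 3.340 m = 3340.0 mm
λ = L_e / r_min = 3340.0 / 29.73 = 112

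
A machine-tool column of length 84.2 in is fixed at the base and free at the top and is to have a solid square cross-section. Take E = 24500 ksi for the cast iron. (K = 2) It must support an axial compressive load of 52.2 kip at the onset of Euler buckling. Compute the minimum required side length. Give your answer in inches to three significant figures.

L_e = K·L = 2 × 84.2 = 168.4 in
Required I = P_cr·L_e²/(π²E) = 5.220×10^4 × 168.4² / (π² × 2.45×10^7) = 6.122 in⁴
Solid square: I = a⁴/12  ⇒  a = (12I)^(1/4) = (12×6.122)^(1/4) = 2.93 in

a ≈ 2.93 in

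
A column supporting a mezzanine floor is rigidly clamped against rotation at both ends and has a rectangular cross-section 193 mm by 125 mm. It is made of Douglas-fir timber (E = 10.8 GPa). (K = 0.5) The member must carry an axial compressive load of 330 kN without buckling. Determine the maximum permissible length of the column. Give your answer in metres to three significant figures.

Buckling occurs about the weak axis: I_min = h·b³/12 with b = 125 mm (the shorter side).
I_min = 193×125³/12 = 3.141×10^7 mm⁴
I = 3.141×10^-5 m⁴
At the buckling limit P_cr = P = 3.300×10^5 N
From P_cr = π²EI/(K·L)²:  L = (1/K)·√(π²EI/P_cr) = (1/0.5)·√(π²×1.08×10^10×3.141×10^-5/3.300×10^5)
L = 6.37 m

L_max ≈ 6.37 m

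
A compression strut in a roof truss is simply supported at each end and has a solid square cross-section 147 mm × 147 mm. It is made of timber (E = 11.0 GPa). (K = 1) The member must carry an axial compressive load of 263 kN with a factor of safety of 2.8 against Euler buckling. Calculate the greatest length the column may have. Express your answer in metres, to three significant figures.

L_max ≈ 2.40 m

I = a⁴/12 = 147⁴/12 = 3.891×10^7 mm⁴
I = 3.891×10^-5 m⁴
Required critical load P_cr = n·P = 2.8 × 263 = 736.4 kN = 7.364×10^5 N
From P_cr = π²EI/(K·L)²:  L = (1/K)·√(π²EI/P_cr) = (1/1)·√(π²×1.10×10^10×3.891×10^-5/7.364×10^5)
L = 2.40 m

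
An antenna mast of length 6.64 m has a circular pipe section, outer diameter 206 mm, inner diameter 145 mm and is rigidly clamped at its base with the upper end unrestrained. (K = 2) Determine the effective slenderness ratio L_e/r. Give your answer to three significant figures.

λ ≈ 211

d_o = 206 mm, d_i = 145 mm
I = π(d_o⁴ − d_i⁴)/64 = π(206⁴ − 145.0⁴)/64 = 6.670×10^7 mm⁴
A = 1.682×10^4 mm²;  r_min = √(I/A) = √(6.670×10^7/1.682×10^4) = 62.98 mm
L_e = K·L = 2 × 6.64 m = 13.28 m = 13280 mm
λ = L_e / r_min = 13280 / 62.98 = 211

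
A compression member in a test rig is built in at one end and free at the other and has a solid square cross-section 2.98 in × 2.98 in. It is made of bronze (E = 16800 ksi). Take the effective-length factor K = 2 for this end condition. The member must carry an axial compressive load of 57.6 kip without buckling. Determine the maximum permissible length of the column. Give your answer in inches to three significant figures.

I = a⁴/12 = 2.98⁴/12 = 6.572 in⁴
At the buckling limit P_cr = P = 5.760×10^4 lb
From P_cr = π²EI/(K·L)²:  L = (1/K)·√(π²EI/P_cr) = (1/2)·√(π²×1.68×10^7×6.572/5.760×10^4)
L = 68.8 in

L_max ≈ 68.8 in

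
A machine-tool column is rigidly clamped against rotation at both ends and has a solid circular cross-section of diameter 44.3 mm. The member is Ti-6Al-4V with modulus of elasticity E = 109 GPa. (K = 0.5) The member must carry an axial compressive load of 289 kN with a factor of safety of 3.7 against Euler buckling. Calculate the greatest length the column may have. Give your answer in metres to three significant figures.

I = πd⁴/64 = π×44.3⁴/64 = 1.891×10^5 mm⁴
I = 1.891×10^-7 m⁴
Required critical load P_cr = n·P = 3.7 × 289 = 1069 kN = 1.069×10^6 N
From P_cr = π²EI/(K·L)²:  L = (1/K)·√(π²EI/P_cr) = (1/0.5)·√(π²×1.09×10^11×1.891×10^-7/1.069×10^6)
L = 0.872 m

L_max ≈ 0.872 m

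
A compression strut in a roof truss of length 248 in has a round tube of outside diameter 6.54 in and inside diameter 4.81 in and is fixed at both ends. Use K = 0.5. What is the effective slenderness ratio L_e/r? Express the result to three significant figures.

d_o = 6.54 in, d_i = 4.81 in
I = π(d_o⁴ − d_i⁴)/64 = π(6.54⁴ − 4.810⁴)/64 = 63.53 in⁴
A = 15.42 in²;  r_min = √(I/A) = √(63.53/15.42) = 2.030 in
L_e = K·L = 0.5 × 248 = 124.0 in
λ = L_e / r_min = 124.00 / 2.030 = 61.1

λ ≈ 61.1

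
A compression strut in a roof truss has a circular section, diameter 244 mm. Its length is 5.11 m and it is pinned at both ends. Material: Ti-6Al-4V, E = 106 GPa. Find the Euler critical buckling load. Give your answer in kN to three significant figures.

P_cr ≈ 6970 kN

I = πd⁴/64 = π×244⁴/64 = 1.740×10^8 mm⁴
I = 1.740×10^8 mm⁴ = 1.740×10^-4 m⁴
Effective length L_e = K·L = 1 × 5.11 = 5.110 m
P_cr = π²EI / L_e² = π² × 106×10⁹ × 1.740×10^-4 / 5.110² = 6.971×10^6 N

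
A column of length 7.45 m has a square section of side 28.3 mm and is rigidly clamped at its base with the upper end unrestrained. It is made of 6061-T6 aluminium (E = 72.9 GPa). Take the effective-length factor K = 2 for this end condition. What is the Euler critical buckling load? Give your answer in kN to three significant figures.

I = a⁴/12 = 28.3⁴/12 = 5.345×10^4 mm⁴
I = 5.345×10^4 mm⁴ = 5.345×10^-8 m⁴
Effective length L_e = K·L = 2 × 7.45 = 14.90 m
P_cr = π²EI / L_e² = π² × 72.9×10⁹ × 5.345×10^-8 / 14.90² = 173.2 N

P_cr ≈ 0.173 kN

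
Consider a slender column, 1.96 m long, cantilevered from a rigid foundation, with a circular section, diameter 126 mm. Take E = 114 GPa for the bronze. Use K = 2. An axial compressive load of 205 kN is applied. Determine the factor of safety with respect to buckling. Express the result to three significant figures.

I = πd⁴/64 = π×126⁴/64 = 1.237×10^7 mm⁴
I = 1.237×10^7 mm⁴ = 1.237×10^-5 m⁴
Effective length L_e = K·L = 2 × 1.96 = 3.920 m
P_cr = π²EI / L_e² = π² × 114×10⁹ × 1.237×10^-5 / 3.920² = 9.059×10^5 N
Factor of safety n = P_cr / P = 905.91 / 205 = 4.42

n ≈ 4.42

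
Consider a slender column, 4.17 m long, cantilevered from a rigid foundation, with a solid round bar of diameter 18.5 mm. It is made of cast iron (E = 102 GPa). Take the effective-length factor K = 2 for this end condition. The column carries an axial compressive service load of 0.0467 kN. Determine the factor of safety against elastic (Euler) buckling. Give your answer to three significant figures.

I = πd⁴/64 = π×18.5⁴/64 = 5.750×10^3 mm⁴
I = 5.750×10^3 mm⁴ = 5.750×10^-9 m⁴
Effective length L_e = K·L = 2 × 4.17 = 8.340 m
P_cr = π²EI / L_e² = π² × 102×10⁹ × 5.750×10^-9 / 8.340² = 83.22 N
Factor of safety n = P_cr / P = 0.083219 / 0.0467 = 1.78

n ≈ 1.78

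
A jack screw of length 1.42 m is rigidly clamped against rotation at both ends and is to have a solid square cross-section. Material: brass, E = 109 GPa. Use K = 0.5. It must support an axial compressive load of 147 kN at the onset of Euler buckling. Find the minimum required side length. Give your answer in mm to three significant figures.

a ≈ 30.2 mm

L_e = K·L = 0.5 × 1.42 = 0.7100 m
Required I = P_cr·L_e²/(π²E) = 1.470×10^5 × 0.7100² / (π² × 1.09×10^11) = 6.888×10^-8 m⁴
I_req = 6.888×10^4 mm⁴
Solid square: I = a⁴/12  ⇒  a = (12I)^(1/4) = (12×6.888×10^4)^(1/4) = 30.2 mm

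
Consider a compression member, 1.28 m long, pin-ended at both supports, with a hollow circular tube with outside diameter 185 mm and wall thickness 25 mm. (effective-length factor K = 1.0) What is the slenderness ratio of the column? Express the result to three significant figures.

Inner diameter d_i = 185 − 2×25 = 135.0 mm
I = π(d_o⁴ − d_i⁴)/64 = π(185⁴ − 135.0⁴)/64 = 4.119×10^7 mm⁴
A = 1.257×10^4 mm²;  r_min = √(I/A) = √(4.119×10^7/1.257×10^4) = 57.25 mm
L_e = K·L = 1 × 1.28 m = 1.280 m = 1280.0 mm
λ = L_e / r_min = 1280.0 / 57.25 = 22.4

λ ≈ 22.4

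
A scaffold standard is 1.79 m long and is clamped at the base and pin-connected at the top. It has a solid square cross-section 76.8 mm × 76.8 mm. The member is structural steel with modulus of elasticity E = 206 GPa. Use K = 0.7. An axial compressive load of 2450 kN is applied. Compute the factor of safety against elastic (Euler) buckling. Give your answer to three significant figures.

n ≈ 1.53

I = a⁴/12 = 76.8⁴/12 = 2.899×10^6 mm⁴
I = 2.899×10^6 mm⁴ = 2.899×10^-6 m⁴
Effective length L_e = K·L = 0.7 × 1.79 = 1.253 m
P_cr = π²EI / L_e² = π² × 206×10⁹ × 2.899×10^-6 / 1.253² = 3.754×10^6 N
Factor of safety n = P_cr / P = 3754.3 / 2450 = 1.53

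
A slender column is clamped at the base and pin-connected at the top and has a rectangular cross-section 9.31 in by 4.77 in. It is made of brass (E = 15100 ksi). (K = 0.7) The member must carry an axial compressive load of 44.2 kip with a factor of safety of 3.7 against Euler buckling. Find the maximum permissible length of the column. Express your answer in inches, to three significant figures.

Buckling occurs about the weak axis: I_min = h·b³/12 with b = 4.77 in (the shorter side).
I_min = 9.31×4.77³/12 = 84.20 in⁴
Required critical load P_cr = n·P = 3.7 × 44.2 = 163.5 kip = 1.635×10^5 lb
From P_cr = π²EI/(K·L)²:  L = (1/K)·√(π²EI/P_cr) = (1/0.7)·√(π²×1.51×10^7×84.20/1.635×10^5)
L = 396 in

L_max ≈ 396 in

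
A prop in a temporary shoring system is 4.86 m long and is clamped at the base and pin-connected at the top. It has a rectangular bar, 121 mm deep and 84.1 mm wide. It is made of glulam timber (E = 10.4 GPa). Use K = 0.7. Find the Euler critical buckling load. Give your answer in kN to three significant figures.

P_cr ≈ 53.2 kN

Buckling occurs about the weak axis: I_min = h·b³/12 with b = 84.1 mm (the shorter side).
I_min = 121×84.1³/12 = 5.998×10^6 mm⁴
I = 5.998×10^6 mm⁴ = 5.998×10^-6 m⁴
Effective length L_e = K·L = 0.7 × 4.86 = 3.402 m
P_cr = π²EI / L_e² = π² × 10.4×10⁹ × 5.998×10^-6 / 3.402² = 5.319×10^4 N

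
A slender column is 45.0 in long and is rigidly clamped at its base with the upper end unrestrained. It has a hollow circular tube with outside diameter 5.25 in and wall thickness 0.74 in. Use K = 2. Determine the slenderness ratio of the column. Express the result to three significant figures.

λ ≈ 55.7

Inner diameter d_i = 5.25 − 2×0.74 = 3.770 in
I = π(d_o⁴ − d_i⁴)/64 = π(5.25⁴ − 3.770⁴)/64 = 27.38 in⁴
A = 10.48 in²;  r_min = √(I/A) = √(27.38/10.48) = 1.616 in
L_e = K·L = 2 × 45.0 = 90.00 in
λ = L_e / r_min = 90.000 / 1.616 = 55.7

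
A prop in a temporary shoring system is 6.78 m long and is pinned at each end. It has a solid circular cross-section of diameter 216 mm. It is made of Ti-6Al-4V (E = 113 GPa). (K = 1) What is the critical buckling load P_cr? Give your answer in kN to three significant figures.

P_cr ≈ 2590 kN

I = πd⁴/64 = π×216⁴/64 = 1.069×10^8 mm⁴
I = 1.069×10^8 mm⁴ = 1.069×10^-4 m⁴
Effective length L_e = K·L = 1 × 6.78 = 6.780 m
P_cr = π²EI / L_e² = π² × 113×10⁹ × 1.069×10^-4 / 6.780² = 2.592×10^6 N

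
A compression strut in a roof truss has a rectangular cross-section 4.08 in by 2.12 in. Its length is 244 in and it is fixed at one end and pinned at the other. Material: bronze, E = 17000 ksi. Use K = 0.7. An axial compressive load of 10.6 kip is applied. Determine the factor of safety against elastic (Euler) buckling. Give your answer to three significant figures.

Buckling occurs about the weak axis: I_min = h·b³/12 with b = 2.12 in (the shorter side).
I_min = 4.08×2.12³/12 = 3.240 in⁴
Effective length L_e = K·L = 0.7 × 244 = 170.8 in
P_cr = π²EI / L_e² = π² × 17000×10³ × 3.240 / 170.8² = 1.863×10^4 lb
Factor of safety n = P_cr / P = 18.632 / 10.6 = 1.76

n ≈ 1.76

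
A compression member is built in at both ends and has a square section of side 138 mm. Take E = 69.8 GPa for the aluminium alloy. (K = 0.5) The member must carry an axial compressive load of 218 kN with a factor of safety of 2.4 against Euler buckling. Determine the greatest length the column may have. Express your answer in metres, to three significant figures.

L_max ≈ 12.6 m

I = a⁴/12 = 138⁴/12 = 3.022×10^7 mm⁴
I = 3.022×10^-5 m⁴
Required critical load P_cr = n·P = 2.4 × 218 = 523.2 kN = 5.232×10^5 N
From P_cr = π²EI/(K·L)²:  L = (1/K)·√(π²EI/P_cr) = (1/0.5)·√(π²×6.98×10^10×3.022×10^-5/5.232×10^5)
L = 12.6 m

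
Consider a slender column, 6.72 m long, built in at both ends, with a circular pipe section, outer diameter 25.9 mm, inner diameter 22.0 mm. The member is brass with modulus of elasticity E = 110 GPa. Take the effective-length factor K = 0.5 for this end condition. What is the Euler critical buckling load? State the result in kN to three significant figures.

P_cr ≈ 1.02 kN

d_o = 25.9 mm, d_i = 22.0 mm
I = π(d_o⁴ − d_i⁴)/64 = π(25.9⁴ − 22.00⁴)/64 = 1.059×10^4 mm⁴
I = 1.059×10^4 mm⁴ = 1.059×10^-8 m⁴
Effective length L_e = K·L = 0.5 × 6.72 = 3.360 m
P_cr = π²EI / L_e² = π² × 110×10⁹ × 1.059×10^-8 / 3.360² = 1.018×10^3 N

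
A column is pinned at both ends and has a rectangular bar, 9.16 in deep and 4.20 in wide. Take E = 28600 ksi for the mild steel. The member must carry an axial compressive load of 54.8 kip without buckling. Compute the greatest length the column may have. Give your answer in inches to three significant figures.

L_max ≈ 540 in

Buckling occurs about the weak axis: I_min = h·b³/12 with b = 4.20 in (the shorter side).
I_min = 9.16×4.20³/12 = 56.55 in⁴
At the buckling limit P_cr = P = 5.480×10^4 lb
From P_cr = π²EI/(K·L)²:  L = (1/K)·√(π²EI/P_cr) = (1/1)·√(π²×2.86×10^7×56.55/5.480×10^4)
L = 540 in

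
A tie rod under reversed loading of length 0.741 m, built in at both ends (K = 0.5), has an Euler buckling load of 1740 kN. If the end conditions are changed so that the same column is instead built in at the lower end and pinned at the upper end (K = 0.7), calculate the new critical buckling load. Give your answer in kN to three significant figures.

P_cr ≈ 888 kN

P_cr ∝ 1/K², so P_cr,new = P_cr,old × (K_old/K_new)² = 1740 × (0.5/0.7)²
= 1740 × 0.5102 = 888 kN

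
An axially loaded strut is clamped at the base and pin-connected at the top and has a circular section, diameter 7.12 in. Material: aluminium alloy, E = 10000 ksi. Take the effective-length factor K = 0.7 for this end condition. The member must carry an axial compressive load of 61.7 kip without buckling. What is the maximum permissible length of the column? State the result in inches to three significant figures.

L_max ≈ 642 in

I = πd⁴/64 = π×7.12⁴/64 = 126.2 in⁴
At the buckling limit P_cr = P = 6.170×10^4 lb
From P_cr = π²EI/(K·L)²:  L = (1/K)·√(π²EI/P_cr) = (1/0.7)·√(π²×1.00×10^7×126.2/6.170×10^4)
L = 642 in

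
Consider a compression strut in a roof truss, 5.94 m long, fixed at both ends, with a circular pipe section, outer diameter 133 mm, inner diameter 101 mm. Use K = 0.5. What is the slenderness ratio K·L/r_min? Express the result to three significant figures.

λ ≈ 71.1

d_o = 133 mm, d_i = 101 mm
I = π(d_o⁴ − d_i⁴)/64 = π(133⁴ − 101.0⁴)/64 = 1.025×10^7 mm⁴
A = 5.881×10^3 mm²;  r_min = √(I/A) = √(1.025×10^7/5.881×10^3) = 41.75 mm
L_e = K·L = 0.5 × 5.94 m = 2.970 m = 2970.0 mm
λ = L_e / r_min = 2970.0 / 41.75 = 71.1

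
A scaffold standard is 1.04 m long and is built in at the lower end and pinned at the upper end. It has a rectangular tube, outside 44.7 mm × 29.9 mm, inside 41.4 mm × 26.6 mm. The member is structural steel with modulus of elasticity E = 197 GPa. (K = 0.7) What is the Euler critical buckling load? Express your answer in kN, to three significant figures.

Weak-axis I_min = (h_o·b_o³ − h_i·b_i³)/12 with b_o = 29.9, b_i = 26.60 mm (shorter outer/inner sides).
I_min = (44.7×29.9³ − 41.40×26.60³)/12 = 3.464×10^4 mm⁴
I = 3.464×10^4 mm⁴ = 3.464×10^-8 m⁴
Effective length L_e = K·L = 0.7 × 1.04 = 0.7280 m
P_cr = π²EI / L_e² = π² × 197×10⁹ × 3.464×10^-8 / 0.7280² = 1.271×10^5 N

P_cr ≈ 127 kN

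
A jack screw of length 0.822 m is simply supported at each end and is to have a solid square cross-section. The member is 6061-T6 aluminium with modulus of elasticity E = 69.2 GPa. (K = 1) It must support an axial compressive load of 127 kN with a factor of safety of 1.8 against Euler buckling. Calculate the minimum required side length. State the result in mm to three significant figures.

a ≈ 40.6 mm

Required P_cr = n·P = 1.8 × 127 = 228.6 kN
L_e = K·L = 1 × 0.822 = 0.8220 m
Required I = P_cr·L_e²/(π²E) = 2.286×10^5 × 0.8220² / (π² × 6.92×10^10) = 2.262×10^-7 m⁴
I_req = 2.262×10^5 mm⁴
Solid square: I = a⁴/12  ⇒  a = (12I)^(1/4) = (12×2.262×10^5)^(1/4) = 40.6 mm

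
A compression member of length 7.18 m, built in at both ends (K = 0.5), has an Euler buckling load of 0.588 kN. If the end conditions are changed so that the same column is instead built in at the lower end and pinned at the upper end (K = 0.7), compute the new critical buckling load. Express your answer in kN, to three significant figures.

P_cr ≈ 0.300 kN

P_cr ∝ 1/K², so P_cr,new = P_cr,old × (K_old/K_new)² = 0.588 × (0.5/0.7)²
= 0.588 × 0.5102 = 0.300 kN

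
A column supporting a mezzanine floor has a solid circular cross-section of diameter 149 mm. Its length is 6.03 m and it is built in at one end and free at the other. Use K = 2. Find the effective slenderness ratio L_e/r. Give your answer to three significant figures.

I = πd⁴/64 = π×149⁴/64 = 2.419×10^7 mm⁴
A = 1.744×10^4 mm²;  r_min = √(I/A) = √(2.419×10^7/1.744×10^4) = 37.25 mm
L_e = K·L = 2 × 6.03 m = 12.06 m = 12060 mm
λ = L_e / r_min = 12060 / 37.25 = 324

λ ≈ 324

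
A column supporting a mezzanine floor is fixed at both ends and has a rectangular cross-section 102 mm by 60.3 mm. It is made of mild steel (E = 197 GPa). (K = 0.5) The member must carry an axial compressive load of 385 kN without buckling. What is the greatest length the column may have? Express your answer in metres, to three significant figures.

Buckling occurs about the weak axis: I_min = h·b³/12 with b = 60.3 mm (the shorter side).
I_min = 102×60.3³/12 = 1.864×10^6 mm⁴
I = 1.864×10^-6 m⁴
At the buckling limit P_cr = P = 3.850×10^5 N
From P_cr = π²EI/(K·L)²:  L = (1/K)·√(π²EI/P_cr) = (1/0.5)·√(π²×1.97×10^11×1.864×10^-6/3.850×10^5)
L = 6.14 m

L_max ≈ 6.14 m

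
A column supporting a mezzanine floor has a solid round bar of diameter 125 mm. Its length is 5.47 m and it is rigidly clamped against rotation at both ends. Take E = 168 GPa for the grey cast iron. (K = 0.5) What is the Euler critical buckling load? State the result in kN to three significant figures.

P_cr ≈ 2660 kN

I = πd⁴/64 = π×125⁴/64 = 1.198×10^7 mm⁴
I = 1.198×10^7 mm⁴ = 1.198×10^-5 m⁴
Effective length L_e = K·L = 0.5 × 5.47 = 2.735 m
P_cr = π²EI / L_e² = π² × 168×10⁹ × 1.198×10^-5 / 2.735² = 2.656×10^6 N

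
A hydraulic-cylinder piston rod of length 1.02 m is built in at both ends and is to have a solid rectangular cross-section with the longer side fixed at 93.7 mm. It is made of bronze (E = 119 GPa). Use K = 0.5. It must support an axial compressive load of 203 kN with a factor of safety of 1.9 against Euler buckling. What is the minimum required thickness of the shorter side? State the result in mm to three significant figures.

b ≈ 22.2 mm

Required P_cr = n·P = 1.9 × 203 = 385.7 kN
L_e = K·L = 0.5 × 1.02 = 0.5100 m
Required I = P_cr·L_e²/(π²E) = 3.857×10^5 × 0.5100² / (π² × 1.19×10^11) = 8.542×10^-8 m⁴
I_req = 8.542×10^4 mm⁴
Rectangle, weak axis: I_min = h·b³/12 with h = 93.7 mm fixed  ⇒  b = (12I/h)^(1/3) = 22.2 mm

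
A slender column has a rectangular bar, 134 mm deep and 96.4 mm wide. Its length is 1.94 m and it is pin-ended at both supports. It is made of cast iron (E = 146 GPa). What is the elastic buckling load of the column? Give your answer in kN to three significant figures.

P_cr ≈ 3830 kN

Buckling occurs about the weak axis: I_min = h·b³/12 with b = 96.4 mm (the shorter side).
I_min = 134×96.4³/12 = 1.000×10^7 mm⁴
I = 1.000×10^7 mm⁴ = 1.000×10^-5 m⁴
Effective length L_e = K·L = 1 × 1.94 = 1.940 m
P_cr = π²EI / L_e² = π² × 146×10⁹ × 1.000×10^-5 / 1.940² = 3.830×10^6 N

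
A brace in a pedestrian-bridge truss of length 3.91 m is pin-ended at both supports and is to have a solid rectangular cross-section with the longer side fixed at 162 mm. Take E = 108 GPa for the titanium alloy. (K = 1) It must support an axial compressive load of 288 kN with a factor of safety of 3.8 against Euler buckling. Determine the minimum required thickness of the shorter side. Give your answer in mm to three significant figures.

Required P_cr = n·P = 3.8 × 288 = 1094 kN
L_e = K·L = 1 × 3.91 = 3.910 m
Required I = P_cr·L_e²/(π²E) = 1.094×10^6 × 3.910² / (π² × 1.08×10^11) = 1.570×10^-5 m⁴
I_req = 1.570×10^7 mm⁴
Rectangle, weak axis: I_min = h·b³/12 with h = 162 mm fixed  ⇒  b = (12I/h)^(1/3) = 105 mm

b ≈ 105 mm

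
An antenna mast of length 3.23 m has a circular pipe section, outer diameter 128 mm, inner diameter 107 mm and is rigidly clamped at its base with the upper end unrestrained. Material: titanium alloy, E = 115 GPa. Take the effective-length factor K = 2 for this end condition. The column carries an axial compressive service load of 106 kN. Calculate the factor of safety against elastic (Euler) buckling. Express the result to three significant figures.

d_o = 128 mm, d_i = 107 mm
I = π(d_o⁴ − d_i⁴)/64 = π(128⁴ − 107.0⁴)/64 = 6.742×10^6 mm⁴
I = 6.742×10^6 mm⁴ = 6.742×10^-6 m⁴
Effective length L_e = K·L = 2 × 3.23 = 6.460 m
P_cr = π²EI / L_e² = π² × 115×10⁹ × 6.742×10^-6 / 6.460² = 1.834×10^5 N
Factor of safety n = P_cr / P = 183.38 / 106 = 1.73

n ≈ 1.73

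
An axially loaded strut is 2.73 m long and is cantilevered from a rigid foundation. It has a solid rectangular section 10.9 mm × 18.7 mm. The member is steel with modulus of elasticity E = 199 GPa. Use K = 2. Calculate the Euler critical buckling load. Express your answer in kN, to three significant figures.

Buckling occurs about the weak axis: I_min = h·b³/12 with b = 10.9 mm (the shorter side).
I_min = 18.7×10.9³/12 = 2.018×10^3 mm⁴
I = 2.018×10^3 mm⁴ = 2.018×10^-9 m⁴
Effective length L_e = K·L = 2 × 2.73 = 5.460 m
P_cr = π²EI / L_e² = π² × 199×10⁹ × 2.018×10^-9 / 5.460² = 133.0 N

P_cr ≈ 0.133 kN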